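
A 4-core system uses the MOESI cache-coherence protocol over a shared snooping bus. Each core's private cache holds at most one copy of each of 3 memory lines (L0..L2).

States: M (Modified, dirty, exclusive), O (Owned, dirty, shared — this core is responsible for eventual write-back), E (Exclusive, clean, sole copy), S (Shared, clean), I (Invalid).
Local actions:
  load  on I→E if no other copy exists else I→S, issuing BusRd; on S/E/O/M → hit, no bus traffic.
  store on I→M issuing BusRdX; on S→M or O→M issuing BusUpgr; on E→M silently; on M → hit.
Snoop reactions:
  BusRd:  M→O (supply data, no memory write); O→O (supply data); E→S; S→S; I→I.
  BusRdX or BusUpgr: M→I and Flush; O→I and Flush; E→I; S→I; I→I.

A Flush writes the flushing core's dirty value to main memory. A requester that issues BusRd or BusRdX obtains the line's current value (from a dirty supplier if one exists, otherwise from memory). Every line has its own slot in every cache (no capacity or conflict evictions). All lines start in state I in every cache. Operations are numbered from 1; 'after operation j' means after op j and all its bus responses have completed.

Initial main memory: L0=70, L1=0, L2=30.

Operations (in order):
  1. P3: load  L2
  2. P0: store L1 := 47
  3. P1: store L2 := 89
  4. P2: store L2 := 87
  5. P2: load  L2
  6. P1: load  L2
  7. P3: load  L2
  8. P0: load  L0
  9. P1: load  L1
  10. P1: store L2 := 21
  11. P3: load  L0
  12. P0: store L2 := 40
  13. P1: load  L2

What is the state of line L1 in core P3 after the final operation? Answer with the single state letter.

1. P3: load  L2  bus=[BusRd]  L2: P0=I P1=I P2=I P3=E  mem[L2]=30
2. P0: store L1 := 47  bus=[BusRdX]  L1: P0=M P1=I P2=I P3=I  mem[L1]=0
3. P1: store L2 := 89  bus=[BusRdX]  L2: P0=I P1=M P2=I P3=I  mem[L2]=30
4. P2: store L2 := 87  bus=[BusRdX,Flush]  L2: P0=I P1=I P2=M P3=I  mem[L2]=89
5. P2: load  L2  bus=[-]  L2: P0=I P1=I P2=M P3=I  mem[L2]=89
6. P1: load  L2  bus=[BusRd]  L2: P0=I P1=S P2=O P3=I  mem[L2]=89
7. P3: load  L2  bus=[BusRd]  L2: P0=I P1=S P2=O P3=S  mem[L2]=89
8. P0: load  L0  bus=[BusRd]  L0: P0=E P1=I P2=I P3=I  mem[L0]=70
9. P1: load  L1  bus=[BusRd]  L1: P0=O P1=S P2=I P3=I  mem[L1]=0
10. P1: store L2 := 21  bus=[BusUpgr,Flush]  L2: P0=I P1=M P2=I P3=I  mem[L2]=87
11. P3: load  L0  bus=[BusRd]  L0: P0=S P1=I P2=I P3=S  mem[L0]=70
12. P0: store L2 := 40  bus=[BusRdX,Flush]  L2: P0=M P1=I P2=I P3=I  mem[L2]=21
13. P1: load  L2  bus=[BusRd]  L2: P0=O P1=S P2=I P3=I  mem[L2]=21

state = I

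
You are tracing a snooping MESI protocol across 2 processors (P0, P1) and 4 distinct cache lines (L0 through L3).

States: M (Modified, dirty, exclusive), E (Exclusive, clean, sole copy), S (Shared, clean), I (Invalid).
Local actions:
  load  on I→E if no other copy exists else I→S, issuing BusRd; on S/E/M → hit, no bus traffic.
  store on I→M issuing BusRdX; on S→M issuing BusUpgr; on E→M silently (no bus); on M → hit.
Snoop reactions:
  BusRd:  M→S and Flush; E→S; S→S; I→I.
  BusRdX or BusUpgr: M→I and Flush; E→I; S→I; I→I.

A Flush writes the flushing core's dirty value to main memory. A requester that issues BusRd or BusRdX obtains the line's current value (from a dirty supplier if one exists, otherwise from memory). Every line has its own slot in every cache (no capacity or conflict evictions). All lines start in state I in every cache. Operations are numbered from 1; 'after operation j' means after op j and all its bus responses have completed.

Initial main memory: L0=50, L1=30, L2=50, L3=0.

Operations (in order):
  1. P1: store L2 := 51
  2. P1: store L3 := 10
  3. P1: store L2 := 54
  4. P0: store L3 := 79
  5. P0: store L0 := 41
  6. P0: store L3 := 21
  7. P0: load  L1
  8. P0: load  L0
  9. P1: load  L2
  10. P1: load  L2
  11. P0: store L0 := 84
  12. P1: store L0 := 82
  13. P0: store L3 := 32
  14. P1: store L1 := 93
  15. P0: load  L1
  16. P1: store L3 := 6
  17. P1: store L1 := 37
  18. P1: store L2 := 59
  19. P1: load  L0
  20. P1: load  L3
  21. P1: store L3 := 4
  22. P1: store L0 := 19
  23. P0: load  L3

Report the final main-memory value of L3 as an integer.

step 1: P1: store L2 := 51  ⟶  IM  (L2)  txn=BusRdX  M[L2]=50
step 2: P1: store L3 := 10  ⟶  IM  (L3)  txn=BusRdX  M[L3]=0
step 3: P1: store L2 := 54  ⟶  IM  (L2)  txn=∅  M[L2]=50
step 4: P0: store L3 := 79  ⟶  MI  (L3)  txn=BusRdX+Flush  M[L3]=10
step 5: P0: store L0 := 41  ⟶  MI  (L0)  txn=BusRdX  M[L0]=50
step 6: P0: store L3 := 21  ⟶  MI  (L3)  txn=∅  M[L3]=10
step 7: P0: load  L1  ⟶  EI  (L1)  txn=BusRd  M[L1]=30
step 8: P0: load  L0  ⟶  MI  (L0)  txn=∅  M[L0]=50
step 9: P1: load  L2  ⟶  IM  (L2)  txn=∅  M[L2]=50
step 10: P1: load  L2  ⟶  IM  (L2)  txn=∅  M[L2]=50
step 11: P0: store L0 := 84  ⟶  MI  (L0)  txn=∅  M[L0]=50
step 12: P1: store L0 := 82  ⟶  IM  (L0)  txn=BusRdX+Flush  M[L0]=84
step 13: P0: store L3 := 32  ⟶  MI  (L3)  txn=∅  M[L3]=10
step 14: P1: store L1 := 93  ⟶  IM  (L1)  txn=BusRdX  M[L1]=30
step 15: P0: load  L1  ⟶  SS  (L1)  txn=BusRd+Flush  M[L1]=93
step 16: P1: store L3 := 6  ⟶  IM  (L3)  txn=BusRdX+Flush  M[L3]=32
step 17: P1: store L1 := 37  ⟶  IM  (L1)  txn=BusUpgr  M[L1]=93
step 18: P1: store L2 := 59  ⟶  IM  (L2)  txn=∅  M[L2]=50
step 19: P1: load  L0  ⟶  IM  (L0)  txn=∅  M[L0]=84
step 20: P1: load  L3  ⟶  IM  (L3)  txn=∅  M[L3]=32
step 21: P1: store L3 := 4  ⟶  IM  (L3)  txn=∅  M[L3]=32
step 22: P1: store L0 := 19  ⟶  IM  (L0)  txn=∅  M[L0]=84
step 23: P0: load  L3  ⟶  SS  (L3)  txn=BusRd+Flush  M[L3]=4

memory[L3] = 4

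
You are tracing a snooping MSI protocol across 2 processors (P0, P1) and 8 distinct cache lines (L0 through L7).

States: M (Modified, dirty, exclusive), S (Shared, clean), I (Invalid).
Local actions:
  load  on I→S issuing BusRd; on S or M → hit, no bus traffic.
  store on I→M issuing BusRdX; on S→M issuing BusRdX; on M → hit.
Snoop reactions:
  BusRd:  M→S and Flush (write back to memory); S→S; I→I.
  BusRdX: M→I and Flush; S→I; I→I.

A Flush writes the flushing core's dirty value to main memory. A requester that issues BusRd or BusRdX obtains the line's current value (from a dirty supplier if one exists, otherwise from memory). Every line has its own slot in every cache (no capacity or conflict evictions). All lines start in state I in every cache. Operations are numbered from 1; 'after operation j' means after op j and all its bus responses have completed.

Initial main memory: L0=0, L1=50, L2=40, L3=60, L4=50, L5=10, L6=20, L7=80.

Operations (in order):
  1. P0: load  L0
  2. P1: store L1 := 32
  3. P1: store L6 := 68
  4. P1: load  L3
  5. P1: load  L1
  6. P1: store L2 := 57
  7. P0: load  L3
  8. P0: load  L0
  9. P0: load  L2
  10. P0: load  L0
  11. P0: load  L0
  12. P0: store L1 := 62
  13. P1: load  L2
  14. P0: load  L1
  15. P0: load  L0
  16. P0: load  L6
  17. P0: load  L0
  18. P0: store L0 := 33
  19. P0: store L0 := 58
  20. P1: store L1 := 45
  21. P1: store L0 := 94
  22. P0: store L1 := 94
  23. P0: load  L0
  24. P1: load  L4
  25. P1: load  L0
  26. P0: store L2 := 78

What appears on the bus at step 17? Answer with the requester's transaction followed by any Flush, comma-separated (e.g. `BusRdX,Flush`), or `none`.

[1] P0: load  L0 | P0:S(0), P1:I | bus: BusRd
[2] P1: store L1 := 32 | P0:I, P1:M(32) | bus: BusRdX
[3] P1: store L6 := 68 | P0:I, P1:M(68) | bus: BusRdX
[4] P1: load  L3 | P0:I, P1:S(60) | bus: BusRd
[5] P1: load  L1 | P0:I, P1:M(32) | bus: none
[6] P1: store L2 := 57 | P0:I, P1:M(57) | bus: BusRdX
[7] P0: load  L3 | P0:S(60), P1:S(60) | bus: BusRd
[8] P0: load  L0 | P0:S(0), P1:I | bus: none
[9] P0: load  L2 | P0:S(57), P1:S(57) | bus: BusRd,Flush
[10] P0: load  L0 | P0:S(0), P1:I | bus: none
[11] P0: load  L0 | P0:S(0), P1:I | bus: none
[12] P0: store L1 := 62 | P0:M(62), P1:I | bus: BusRdX,Flush
[13] P1: load  L2 | P0:S(57), P1:S(57) | bus: none
[14] P0: load  L1 | P0:M(62), P1:I | bus: none
[15] P0: load  L0 | P0:S(0), P1:I | bus: none
[16] P0: load  L6 | P0:S(68), P1:S(68) | bus: BusRd,Flush
[17] P0: load  L0 | P0:S(0), P1:I | bus: none
[18] P0: store L0 := 33 | P0:M(33), P1:I | bus: BusRdX
[19] P0: store L0 := 58 | P0:M(58), P1:I | bus: none
[20] P1: store L1 := 45 | P0:I, P1:M(45) | bus: BusRdX,Flush
[21] P1: store L0 := 94 | P0:I, P1:M(94) | bus: BusRdX,Flush
[22] P0: store L1 := 94 | P0:M(94), P1:I | bus: BusRdX,Flush
[23] P0: load  L0 | P0:S(94), P1:S(94) | bus: BusRd,Flush
[24] P1: load  L4 | P0:I, P1:S(50) | bus: BusRd
[25] P1: load  L0 | P0:S(94), P1:S(94) | bus: none
[26] P0: store L2 := 78 | P0:M(78), P1:I | bus: BusRdX

bus = none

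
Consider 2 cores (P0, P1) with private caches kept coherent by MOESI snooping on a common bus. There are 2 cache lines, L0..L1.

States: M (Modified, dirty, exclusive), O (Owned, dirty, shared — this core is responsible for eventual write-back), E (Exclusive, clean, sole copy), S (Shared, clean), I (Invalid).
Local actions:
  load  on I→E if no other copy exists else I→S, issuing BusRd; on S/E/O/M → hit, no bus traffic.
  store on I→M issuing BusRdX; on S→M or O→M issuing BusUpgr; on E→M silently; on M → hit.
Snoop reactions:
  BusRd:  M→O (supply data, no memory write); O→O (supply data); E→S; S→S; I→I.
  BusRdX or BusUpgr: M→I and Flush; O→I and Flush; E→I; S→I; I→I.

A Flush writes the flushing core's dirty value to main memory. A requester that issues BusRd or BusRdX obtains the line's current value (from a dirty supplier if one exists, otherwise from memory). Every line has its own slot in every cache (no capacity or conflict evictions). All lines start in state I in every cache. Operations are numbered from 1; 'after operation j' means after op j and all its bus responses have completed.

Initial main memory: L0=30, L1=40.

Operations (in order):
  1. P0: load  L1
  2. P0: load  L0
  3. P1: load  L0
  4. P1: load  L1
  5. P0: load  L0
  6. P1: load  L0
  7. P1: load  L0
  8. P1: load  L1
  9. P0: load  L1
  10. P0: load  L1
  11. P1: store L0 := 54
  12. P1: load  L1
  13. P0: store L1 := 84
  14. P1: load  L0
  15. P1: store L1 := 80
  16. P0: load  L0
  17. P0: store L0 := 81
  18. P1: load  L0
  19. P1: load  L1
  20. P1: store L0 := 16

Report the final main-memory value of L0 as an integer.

step 1: P0: load  L1  ⟶  EI  (L1)  txn=BusRd  M[L1]=40
step 2: P0: load  L0  ⟶  EI  (L0)  txn=BusRd  M[L0]=30
step 3: P1: load  L0  ⟶  SS  (L0)  txn=BusRd  M[L0]=30
step 4: P1: load  L1  ⟶  SS  (L1)  txn=BusRd  M[L1]=40
step 5: P0: load  L0  ⟶  SS  (L0)  txn=∅  M[L0]=30
step 6: P1: load  L0  ⟶  SS  (L0)  txn=∅  M[L0]=30
step 7: P1: load  L0  ⟶  SS  (L0)  txn=∅  M[L0]=30
step 8: P1: load  L1  ⟶  SS  (L1)  txn=∅  M[L1]=40
step 9: P0: load  L1  ⟶  SS  (L1)  txn=∅  M[L1]=40
step 10: P0: load  L1  ⟶  SS  (L1)  txn=∅  M[L1]=40
step 11: P1: store L0 := 54  ⟶  IM  (L0)  txn=BusUpgr  M[L0]=30
step 12: P1: load  L1  ⟶  SS  (L1)  txn=∅  M[L1]=40
step 13: P0: store L1 := 84  ⟶  MI  (L1)  txn=BusUpgr  M[L1]=40
step 14: P1: load  L0  ⟶  IM  (L0)  txn=∅  M[L0]=30
step 15: P1: store L1 := 80  ⟶  IM  (L1)  txn=BusRdX+Flush  M[L1]=84
step 16: P0: load  L0  ⟶  SO  (L0)  txn=BusRd  M[L0]=30
step 17: P0: store L0 := 81  ⟶  MI  (L0)  txn=BusUpgr+Flush  M[L0]=54
step 18: P1: load  L0  ⟶  OS  (L0)  txn=BusRd  M[L0]=54
step 19: P1: load  L1  ⟶  IM  (L1)  txn=∅  M[L1]=84
step 20: P1: store L0 := 16  ⟶  IM  (L0)  txn=BusUpgr+Flush  M[L0]=81

memory[L0] = 81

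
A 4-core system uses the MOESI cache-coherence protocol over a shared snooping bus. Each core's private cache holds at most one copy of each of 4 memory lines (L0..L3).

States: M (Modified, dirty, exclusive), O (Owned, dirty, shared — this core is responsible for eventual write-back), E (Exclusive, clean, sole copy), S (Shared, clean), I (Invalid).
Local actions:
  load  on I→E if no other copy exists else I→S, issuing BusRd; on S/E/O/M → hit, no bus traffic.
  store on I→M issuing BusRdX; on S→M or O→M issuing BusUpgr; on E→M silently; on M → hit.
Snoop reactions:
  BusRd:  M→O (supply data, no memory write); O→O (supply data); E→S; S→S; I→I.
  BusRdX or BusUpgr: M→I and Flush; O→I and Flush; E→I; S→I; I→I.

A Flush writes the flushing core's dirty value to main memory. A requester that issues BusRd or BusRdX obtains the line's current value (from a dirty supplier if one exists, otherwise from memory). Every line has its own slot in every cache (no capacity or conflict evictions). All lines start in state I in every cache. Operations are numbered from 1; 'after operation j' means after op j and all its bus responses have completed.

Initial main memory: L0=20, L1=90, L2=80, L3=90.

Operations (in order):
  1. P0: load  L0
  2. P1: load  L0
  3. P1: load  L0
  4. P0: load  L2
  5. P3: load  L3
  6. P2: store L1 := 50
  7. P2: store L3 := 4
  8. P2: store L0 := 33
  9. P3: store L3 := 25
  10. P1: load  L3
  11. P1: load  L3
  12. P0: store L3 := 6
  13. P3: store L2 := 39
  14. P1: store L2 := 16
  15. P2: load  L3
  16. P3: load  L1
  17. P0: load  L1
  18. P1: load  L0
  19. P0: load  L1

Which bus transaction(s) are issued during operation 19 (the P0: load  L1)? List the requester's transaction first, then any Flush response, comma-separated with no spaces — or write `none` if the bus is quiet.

bus = none

  op1 P0: load  L0 → E/I/I/I on L0; bus BusRd; mem=20
  op2 P1: load  L0 → S/S/I/I on L0; bus BusRd; mem=20
  op3 P1: load  L0 → S/S/I/I on L0; bus (none); mem=20
  op4 P0: load  L2 → E/I/I/I on L2; bus BusRd; mem=80
  op5 P3: load  L3 → I/I/I/E on L3; bus BusRd; mem=90
  op6 P2: store L1 := 50 → I/I/M/I on L1; bus BusRdX; mem=90
  op7 P2: store L3 := 4 → I/I/M/I on L3; bus BusRdX; mem=90
  op8 P2: store L0 := 33 → I/I/M/I on L0; bus BusRdX; mem=20
  op9 P3: store L3 := 25 → I/I/I/M on L3; bus BusRdX Flush; mem=4
  op10 P1: load  L3 → I/S/I/O on L3; bus BusRd; mem=4
  op11 P1: load  L3 → I/S/I/O on L3; bus (none); mem=4
  op12 P0: store L3 := 6 → M/I/I/I on L3; bus BusRdX Flush; mem=25
  op13 P3: store L2 := 39 → I/I/I/M on L2; bus BusRdX; mem=80
  op14 P1: store L2 := 16 → I/M/I/I on L2; bus BusRdX Flush; mem=39
  op15 P2: load  L3 → O/I/S/I on L3; bus BusRd; mem=25
  op16 P3: load  L1 → I/I/O/S on L1; bus BusRd; mem=90
  op17 P0: load  L1 → S/I/O/S on L1; bus BusRd; mem=90
  op18 P1: load  L0 → I/S/O/I on L0; bus BusRd; mem=20
  op19 P0: load  L1 → S/I/O/S on L1; bus (none); mem=90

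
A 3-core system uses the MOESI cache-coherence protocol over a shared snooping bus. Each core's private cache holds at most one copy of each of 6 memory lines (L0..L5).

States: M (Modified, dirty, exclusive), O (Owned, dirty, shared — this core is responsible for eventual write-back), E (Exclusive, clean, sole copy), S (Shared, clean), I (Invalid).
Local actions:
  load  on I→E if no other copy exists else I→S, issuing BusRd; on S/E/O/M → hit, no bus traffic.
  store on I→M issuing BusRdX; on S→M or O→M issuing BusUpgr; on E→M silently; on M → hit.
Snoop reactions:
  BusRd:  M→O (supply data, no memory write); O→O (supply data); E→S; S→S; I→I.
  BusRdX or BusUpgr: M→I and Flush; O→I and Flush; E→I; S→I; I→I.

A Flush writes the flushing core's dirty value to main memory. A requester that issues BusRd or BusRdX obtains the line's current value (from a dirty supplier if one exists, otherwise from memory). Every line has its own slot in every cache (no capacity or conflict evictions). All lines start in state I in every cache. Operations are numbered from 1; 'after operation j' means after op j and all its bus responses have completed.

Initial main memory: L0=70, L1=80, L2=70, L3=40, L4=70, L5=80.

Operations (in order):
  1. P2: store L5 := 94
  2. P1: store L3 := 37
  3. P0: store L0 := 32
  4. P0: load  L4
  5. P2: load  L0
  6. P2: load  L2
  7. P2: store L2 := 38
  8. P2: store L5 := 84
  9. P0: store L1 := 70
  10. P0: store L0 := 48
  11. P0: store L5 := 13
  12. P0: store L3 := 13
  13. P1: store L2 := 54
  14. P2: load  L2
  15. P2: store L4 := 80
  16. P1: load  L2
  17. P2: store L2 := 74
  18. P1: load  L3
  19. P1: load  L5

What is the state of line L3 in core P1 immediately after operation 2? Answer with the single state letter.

state = M

1. P2: store L5 := 94  bus=[BusRdX]  L5: P0=I P1=I P2=M  mem[L5]=80
2. P1: store L3 := 37  bus=[BusRdX]  L3: P0=I P1=M P2=I  mem[L3]=40
3. P0: store L0 := 32  bus=[BusRdX]  L0: P0=M P1=I P2=I  mem[L0]=70
4. P0: load  L4  bus=[BusRd]  L4: P0=E P1=I P2=I  mem[L4]=70
5. P2: load  L0  bus=[BusRd]  L0: P0=O P1=I P2=S  mem[L0]=70
6. P2: load  L2  bus=[BusRd]  L2: P0=I P1=I P2=E  mem[L2]=70
7. P2: store L2 := 38  bus=[-]  L2: P0=I P1=I P2=M  mem[L2]=70
8. P2: store L5 := 84  bus=[-]  L5: P0=I P1=I P2=M  mem[L5]=80
9. P0: store L1 := 70  bus=[BusRdX]  L1: P0=M P1=I P2=I  mem[L1]=80
10. P0: store L0 := 48  bus=[BusUpgr]  L0: P0=M P1=I P2=I  mem[L0]=70
11. P0: store L5 := 13  bus=[BusRdX,Flush]  L5: P0=M P1=I P2=I  mem[L5]=84
12. P0: store L3 := 13  bus=[BusRdX,Flush]  L3: P0=M P1=I P2=I  mem[L3]=37
13. P1: store L2 := 54  bus=[BusRdX,Flush]  L2: P0=I P1=M P2=I  mem[L2]=38
14. P2: load  L2  bus=[BusRd]  L2: P0=I P1=O P2=S  mem[L2]=38
15. P2: store L4 := 80  bus=[BusRdX]  L4: P0=I P1=I P2=M  mem[L4]=70
16. P1: load  L2  bus=[-]  L2: P0=I P1=O P2=S  mem[L2]=38
17. P2: store L2 := 74  bus=[BusUpgr,Flush]  L2: P0=I P1=I P2=M  mem[L2]=54
18. P1: load  L3  bus=[BusRd]  L3: P0=O P1=S P2=I  mem[L3]=37
19. P1: load  L5  bus=[BusRd]  L5: P0=O P1=S P2=I  mem[L5]=84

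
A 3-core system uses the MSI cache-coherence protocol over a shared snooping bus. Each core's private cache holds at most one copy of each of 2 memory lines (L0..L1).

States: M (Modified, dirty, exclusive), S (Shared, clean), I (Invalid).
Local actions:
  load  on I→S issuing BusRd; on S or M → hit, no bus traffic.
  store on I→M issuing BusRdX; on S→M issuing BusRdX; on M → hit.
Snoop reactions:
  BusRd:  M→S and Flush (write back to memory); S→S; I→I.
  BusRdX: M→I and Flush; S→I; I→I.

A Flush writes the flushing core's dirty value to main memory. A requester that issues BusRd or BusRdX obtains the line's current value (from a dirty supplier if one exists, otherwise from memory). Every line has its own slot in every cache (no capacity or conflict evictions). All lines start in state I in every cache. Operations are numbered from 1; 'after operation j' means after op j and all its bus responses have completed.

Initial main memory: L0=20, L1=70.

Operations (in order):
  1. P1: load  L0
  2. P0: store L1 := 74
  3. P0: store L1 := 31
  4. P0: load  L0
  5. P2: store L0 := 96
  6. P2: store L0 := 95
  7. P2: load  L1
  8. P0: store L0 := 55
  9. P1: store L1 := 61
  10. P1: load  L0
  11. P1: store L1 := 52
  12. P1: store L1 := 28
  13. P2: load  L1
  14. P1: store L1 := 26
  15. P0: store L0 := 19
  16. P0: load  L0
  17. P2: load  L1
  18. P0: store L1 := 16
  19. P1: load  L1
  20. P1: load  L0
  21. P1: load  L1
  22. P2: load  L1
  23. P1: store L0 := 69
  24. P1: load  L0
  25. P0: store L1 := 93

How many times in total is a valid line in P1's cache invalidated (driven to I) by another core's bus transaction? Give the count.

step 1: P1: load  L0  ⟶  ISI  (L0)  txn=BusRd  M[L0]=20
step 2: P0: store L1 := 74  ⟶  MII  (L1)  txn=BusRdX  M[L1]=70
step 3: P0: store L1 := 31  ⟶  MII  (L1)  txn=∅  M[L1]=70
step 4: P0: load  L0  ⟶  SSI  (L0)  txn=BusRd  M[L0]=20
step 5: P2: store L0 := 96  ⟶  IIM  (L0)  txn=BusRdX  M[L0]=20
step 6: P2: store L0 := 95  ⟶  IIM  (L0)  txn=∅  M[L0]=20
step 7: P2: load  L1  ⟶  SIS  (L1)  txn=BusRd+Flush  M[L1]=31
step 8: P0: store L0 := 55  ⟶  MII  (L0)  txn=BusRdX+Flush  M[L0]=95
step 9: P1: store L1 := 61  ⟶  IMI  (L1)  txn=BusRdX  M[L1]=31
step 10: P1: load  L0  ⟶  SSI  (L0)  txn=BusRd+Flush  M[L0]=55
step 11: P1: store L1 := 52  ⟶  IMI  (L1)  txn=∅  M[L1]=31
step 12: P1: store L1 := 28  ⟶  IMI  (L1)  txn=∅  M[L1]=31
step 13: P2: load  L1  ⟶  ISS  (L1)  txn=BusRd+Flush  M[L1]=28
step 14: P1: store L1 := 26  ⟶  IMI  (L1)  txn=BusRdX  M[L1]=28
step 15: P0: store L0 := 19  ⟶  MII  (L0)  txn=BusRdX  M[L0]=55
step 16: P0: load  L0  ⟶  MII  (L0)  txn=∅  M[L0]=55
step 17: P2: load  L1  ⟶  ISS  (L1)  txn=BusRd+Flush  M[L1]=26
step 18: P0: store L1 := 16  ⟶  MII  (L1)  txn=BusRdX  M[L1]=26
step 19: P1: load  L1  ⟶  SSI  (L1)  txn=BusRd+Flush  M[L1]=16
step 20: P1: load  L0  ⟶  SSI  (L0)  txn=BusRd+Flush  M[L0]=19
step 21: P1: load  L1  ⟶  SSI  (L1)  txn=∅  M[L1]=16
step 22: P2: load  L1  ⟶  SSS  (L1)  txn=BusRd  M[L1]=16
step 23: P1: store L0 := 69  ⟶  IMI  (L0)  txn=BusRdX  M[L0]=19
step 24: P1: load  L0  ⟶  IMI  (L0)  txn=∅  M[L0]=19
step 25: P0: store L1 := 93  ⟶  MII  (L1)  txn=BusRdX  M[L1]=16

invalidations = 4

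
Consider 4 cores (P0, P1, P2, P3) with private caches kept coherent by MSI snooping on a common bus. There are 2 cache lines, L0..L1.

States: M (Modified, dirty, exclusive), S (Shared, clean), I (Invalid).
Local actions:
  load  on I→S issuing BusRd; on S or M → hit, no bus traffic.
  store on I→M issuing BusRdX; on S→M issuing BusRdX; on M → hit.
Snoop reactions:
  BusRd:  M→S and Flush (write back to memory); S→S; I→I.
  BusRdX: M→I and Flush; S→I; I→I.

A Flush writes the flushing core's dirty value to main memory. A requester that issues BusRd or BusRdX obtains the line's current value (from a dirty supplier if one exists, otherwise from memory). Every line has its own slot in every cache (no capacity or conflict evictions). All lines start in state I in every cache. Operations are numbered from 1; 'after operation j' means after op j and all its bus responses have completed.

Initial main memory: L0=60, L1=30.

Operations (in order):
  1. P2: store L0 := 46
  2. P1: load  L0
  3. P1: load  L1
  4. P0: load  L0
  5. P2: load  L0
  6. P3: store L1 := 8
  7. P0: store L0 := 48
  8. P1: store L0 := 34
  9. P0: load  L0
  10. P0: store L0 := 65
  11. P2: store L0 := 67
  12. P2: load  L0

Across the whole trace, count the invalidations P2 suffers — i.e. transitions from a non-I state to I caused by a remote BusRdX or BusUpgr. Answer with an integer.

step 1: P2: store L0 := 46  ⟶  IIMI  (L0)  txn=BusRdX  M[L0]=60
step 2: P1: load  L0  ⟶  ISSI  (L0)  txn=BusRd+Flush  M[L0]=46
step 3: P1: load  L1  ⟶  ISII  (L1)  txn=BusRd  M[L1]=30
step 4: P0: load  L0  ⟶  SSSI  (L0)  txn=BusRd  M[L0]=46
step 5: P2: load  L0  ⟶  SSSI  (L0)  txn=∅  M[L0]=46
step 6: P3: store L1 := 8  ⟶  IIIM  (L1)  txn=BusRdX  M[L1]=30
step 7: P0: store L0 := 48  ⟶  MIII  (L0)  txn=BusRdX  M[L0]=46
step 8: P1: store L0 := 34  ⟶  IMII  (L0)  txn=BusRdX+Flush  M[L0]=48
step 9: P0: load  L0  ⟶  SSII  (L0)  txn=BusRd+Flush  M[L0]=34
step 10: P0: store L0 := 65  ⟶  MIII  (L0)  txn=BusRdX  M[L0]=34
step 11: P2: store L0 := 67  ⟶  IIMI  (L0)  txn=BusRdX+Flush  M[L0]=65
step 12: P2: load  L0  ⟶  IIMI  (L0)  txn=∅  M[L0]=65

invalidations = 1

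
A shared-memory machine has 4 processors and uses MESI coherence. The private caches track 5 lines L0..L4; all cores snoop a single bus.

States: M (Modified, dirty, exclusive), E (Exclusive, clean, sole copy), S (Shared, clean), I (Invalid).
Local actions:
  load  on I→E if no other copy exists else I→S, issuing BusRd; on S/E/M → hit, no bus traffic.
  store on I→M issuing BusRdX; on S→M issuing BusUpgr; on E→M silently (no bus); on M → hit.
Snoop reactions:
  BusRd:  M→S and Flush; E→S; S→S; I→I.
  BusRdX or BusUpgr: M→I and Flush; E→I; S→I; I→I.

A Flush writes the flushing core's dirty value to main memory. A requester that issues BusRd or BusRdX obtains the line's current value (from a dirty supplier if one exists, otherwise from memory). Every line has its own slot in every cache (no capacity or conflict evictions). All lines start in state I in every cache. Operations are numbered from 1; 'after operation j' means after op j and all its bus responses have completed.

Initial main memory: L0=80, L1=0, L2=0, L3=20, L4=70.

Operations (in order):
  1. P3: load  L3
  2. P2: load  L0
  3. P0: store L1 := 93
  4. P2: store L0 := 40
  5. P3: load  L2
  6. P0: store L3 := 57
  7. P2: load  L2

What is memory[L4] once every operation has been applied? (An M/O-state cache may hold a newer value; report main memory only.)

  op1 P3: load  L3 → I/I/I/E on L3; bus BusRd; mem=20
  op2 P2: load  L0 → I/I/E/I on L0; bus BusRd; mem=80
  op3 P0: store L1 := 93 → M/I/I/I on L1; bus BusRdX; mem=0
  op4 P2: store L0 := 40 → I/I/M/I on L0; bus (none); mem=80
  op5 P3: load  L2 → I/I/I/E on L2; bus BusRd; mem=0
  op6 P0: store L3 := 57 → M/I/I/I on L3; bus BusRdX; mem=20
  op7 P2: load  L2 → I/I/S/S on L2; bus BusRd; mem=0

memory[L4] = 70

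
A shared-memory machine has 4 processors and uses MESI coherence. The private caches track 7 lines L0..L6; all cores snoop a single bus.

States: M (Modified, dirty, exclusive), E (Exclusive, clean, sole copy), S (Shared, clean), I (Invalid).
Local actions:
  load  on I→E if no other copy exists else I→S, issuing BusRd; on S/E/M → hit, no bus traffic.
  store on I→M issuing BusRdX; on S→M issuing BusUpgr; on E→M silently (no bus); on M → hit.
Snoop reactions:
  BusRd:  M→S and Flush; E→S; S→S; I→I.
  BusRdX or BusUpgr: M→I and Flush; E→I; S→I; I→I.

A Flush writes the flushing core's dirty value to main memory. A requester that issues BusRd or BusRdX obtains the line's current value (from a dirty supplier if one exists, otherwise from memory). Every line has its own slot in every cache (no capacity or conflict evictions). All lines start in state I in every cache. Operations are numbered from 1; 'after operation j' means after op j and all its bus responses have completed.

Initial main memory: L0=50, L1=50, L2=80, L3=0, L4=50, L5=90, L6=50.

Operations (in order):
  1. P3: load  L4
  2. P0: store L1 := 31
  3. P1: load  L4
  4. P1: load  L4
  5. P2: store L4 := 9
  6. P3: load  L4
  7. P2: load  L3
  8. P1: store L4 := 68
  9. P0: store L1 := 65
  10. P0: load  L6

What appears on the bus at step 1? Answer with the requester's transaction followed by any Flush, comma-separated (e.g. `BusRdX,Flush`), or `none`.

bus = BusRd

step 1: P3: load  L4  ⟶  IIIE  (L4)  txn=BusRd  M[L4]=50
step 2: P0: store L1 := 31  ⟶  MIII  (L1)  txn=BusRdX  M[L1]=50
step 3: P1: load  L4  ⟶  ISIS  (L4)  txn=BusRd  M[L4]=50
step 4: P1: load  L4  ⟶  ISIS  (L4)  txn=∅  M[L4]=50
step 5: P2: store L4 := 9  ⟶  IIMI  (L4)  txn=BusRdX  M[L4]=50
step 6: P3: load  L4  ⟶  IISS  (L4)  txn=BusRd+Flush  M[L4]=9
step 7: P2: load  L3  ⟶  IIEI  (L3)  txn=BusRd  M[L3]=0
step 8: P1: store L4 := 68  ⟶  IMII  (L4)  txn=BusRdX  M[L4]=9
step 9: P0: store L1 := 65  ⟶  MIII  (L1)  txn=∅  M[L1]=50
step 10: P0: load  L6  ⟶  EIII  (L6)  txn=BusRd  M[L6]=50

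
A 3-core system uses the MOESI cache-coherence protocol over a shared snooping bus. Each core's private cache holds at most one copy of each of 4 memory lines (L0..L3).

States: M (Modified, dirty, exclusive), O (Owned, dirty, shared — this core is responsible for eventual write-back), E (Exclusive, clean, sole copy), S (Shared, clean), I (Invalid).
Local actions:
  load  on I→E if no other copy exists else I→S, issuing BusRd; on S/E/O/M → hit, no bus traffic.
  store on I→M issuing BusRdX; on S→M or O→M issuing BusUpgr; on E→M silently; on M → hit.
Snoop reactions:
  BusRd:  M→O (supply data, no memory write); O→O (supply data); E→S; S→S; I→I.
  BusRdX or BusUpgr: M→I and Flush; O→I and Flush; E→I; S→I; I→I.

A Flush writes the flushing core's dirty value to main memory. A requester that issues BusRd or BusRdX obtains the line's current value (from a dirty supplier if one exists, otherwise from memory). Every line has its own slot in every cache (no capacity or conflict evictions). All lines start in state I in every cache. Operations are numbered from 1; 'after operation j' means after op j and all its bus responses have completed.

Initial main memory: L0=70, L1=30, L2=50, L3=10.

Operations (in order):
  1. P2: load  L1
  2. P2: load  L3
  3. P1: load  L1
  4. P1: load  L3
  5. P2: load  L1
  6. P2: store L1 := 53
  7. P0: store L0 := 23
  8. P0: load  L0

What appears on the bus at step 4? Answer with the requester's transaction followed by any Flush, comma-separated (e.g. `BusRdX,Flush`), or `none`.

step 1: P2: load  L1  ⟶  IIE  (L1)  txn=BusRd  M[L1]=30
step 2: P2: load  L3  ⟶  IIE  (L3)  txn=BusRd  M[L3]=10
step 3: P1: load  L1  ⟶  ISS  (L1)  txn=BusRd  M[L1]=30
step 4: P1: load  L3  ⟶  ISS  (L3)  txn=BusRd  M[L3]=10
step 5: P2: load  L1  ⟶  ISS  (L1)  txn=∅  M[L1]=30
step 6: P2: store L1 := 53  ⟶  IIM  (L1)  txn=BusUpgr  M[L1]=30
step 7: P0: store L0 := 23  ⟶  MII  (L0)  txn=BusRdX  M[L0]=70
step 8: P0: load  L0  ⟶  MII  (L0)  txn=∅  M[L0]=70

bus = BusRd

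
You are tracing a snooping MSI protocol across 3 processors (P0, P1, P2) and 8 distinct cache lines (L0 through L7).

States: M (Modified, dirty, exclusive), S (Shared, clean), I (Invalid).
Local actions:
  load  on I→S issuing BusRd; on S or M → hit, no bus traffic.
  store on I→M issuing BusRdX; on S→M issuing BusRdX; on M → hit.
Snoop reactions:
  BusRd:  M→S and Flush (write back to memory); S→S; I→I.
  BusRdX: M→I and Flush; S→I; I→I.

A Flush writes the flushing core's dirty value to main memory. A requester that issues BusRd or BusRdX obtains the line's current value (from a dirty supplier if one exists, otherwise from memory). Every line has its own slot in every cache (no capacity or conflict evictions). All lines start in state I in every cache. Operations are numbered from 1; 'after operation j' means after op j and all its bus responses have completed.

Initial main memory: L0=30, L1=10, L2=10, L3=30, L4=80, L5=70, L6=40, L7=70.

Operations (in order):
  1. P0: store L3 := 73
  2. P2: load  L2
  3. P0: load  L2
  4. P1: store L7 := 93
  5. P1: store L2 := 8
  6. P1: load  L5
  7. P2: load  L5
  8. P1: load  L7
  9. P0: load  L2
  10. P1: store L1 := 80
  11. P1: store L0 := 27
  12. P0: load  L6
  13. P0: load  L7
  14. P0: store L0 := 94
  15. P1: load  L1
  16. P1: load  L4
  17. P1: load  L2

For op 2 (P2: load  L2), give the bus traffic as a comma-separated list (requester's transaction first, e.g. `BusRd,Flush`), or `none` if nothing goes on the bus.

step 1: P0: store L3 := 73  ⟶  MII  (L3)  txn=BusRdX  M[L3]=30
step 2: P2: load  L2  ⟶  IIS  (L2)  txn=BusRd  M[L2]=10
step 3: P0: load  L2  ⟶  SIS  (L2)  txn=BusRd  M[L2]=10
step 4: P1: store L7 := 93  ⟶  IMI  (L7)  txn=BusRdX  M[L7]=70
step 5: P1: store L2 := 8  ⟶  IMI  (L2)  txn=BusRdX  M[L2]=10
step 6: P1: load  L5  ⟶  ISI  (L5)  txn=BusRd  M[L5]=70
step 7: P2: load  L5  ⟶  ISS  (L5)  txn=BusRd  M[L5]=70
step 8: P1: load  L7  ⟶  IMI  (L7)  txn=∅  M[L7]=70
step 9: P0: load  L2  ⟶  SSI  (L2)  txn=BusRd+Flush  M[L2]=8
step 10: P1: store L1 := 80  ⟶  IMI  (L1)  txn=BusRdX  M[L1]=10
step 11: P1: store L0 := 27  ⟶  IMI  (L0)  txn=BusRdX  M[L0]=30
step 12: P0: load  L6  ⟶  SII  (L6)  txn=BusRd  M[L6]=40
step 13: P0: load  L7  ⟶  SSI  (L7)  txn=BusRd+Flush  M[L7]=93
step 14: P0: store L0 := 94  ⟶  MII  (L0)  txn=BusRdX+Flush  M[L0]=27
step 15: P1: load  L1  ⟶  IMI  (L1)  txn=∅  M[L1]=10
step 16: P1: load  L4  ⟶  ISI  (L4)  txn=BusRd  M[L4]=80
step 17: P1: load  L2  ⟶  SSI  (L2)  txn=∅  M[L2]=8

bus = BusRd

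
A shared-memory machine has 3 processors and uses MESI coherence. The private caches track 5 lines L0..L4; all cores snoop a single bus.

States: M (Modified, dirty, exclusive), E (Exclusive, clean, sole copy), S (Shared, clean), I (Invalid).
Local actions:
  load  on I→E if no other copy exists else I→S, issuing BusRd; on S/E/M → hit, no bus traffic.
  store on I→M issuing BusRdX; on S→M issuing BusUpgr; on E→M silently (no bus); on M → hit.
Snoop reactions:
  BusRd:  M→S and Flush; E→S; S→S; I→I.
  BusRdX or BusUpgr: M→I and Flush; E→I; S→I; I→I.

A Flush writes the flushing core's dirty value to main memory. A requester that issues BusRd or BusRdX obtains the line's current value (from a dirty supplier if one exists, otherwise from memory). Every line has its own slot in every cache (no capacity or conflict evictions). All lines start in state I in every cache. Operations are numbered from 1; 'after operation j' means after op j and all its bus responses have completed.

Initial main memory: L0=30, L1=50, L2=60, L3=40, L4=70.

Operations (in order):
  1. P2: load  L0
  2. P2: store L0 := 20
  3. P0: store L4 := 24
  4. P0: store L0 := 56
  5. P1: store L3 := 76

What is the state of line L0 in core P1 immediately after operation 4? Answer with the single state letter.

  op1 P2: load  L0 → I/I/E on L0; bus BusRd; mem=30
  op2 P2: store L0 := 20 → I/I/M on L0; bus (none); mem=30
  op3 P0: store L4 := 24 → M/I/I on L4; bus BusRdX; mem=70
  op4 P0: store L0 := 56 → M/I/I on L0; bus BusRdX Flush; mem=20
  op5 P1: store L3 := 76 → I/M/I on L3; bus BusRdX; mem=40

state = I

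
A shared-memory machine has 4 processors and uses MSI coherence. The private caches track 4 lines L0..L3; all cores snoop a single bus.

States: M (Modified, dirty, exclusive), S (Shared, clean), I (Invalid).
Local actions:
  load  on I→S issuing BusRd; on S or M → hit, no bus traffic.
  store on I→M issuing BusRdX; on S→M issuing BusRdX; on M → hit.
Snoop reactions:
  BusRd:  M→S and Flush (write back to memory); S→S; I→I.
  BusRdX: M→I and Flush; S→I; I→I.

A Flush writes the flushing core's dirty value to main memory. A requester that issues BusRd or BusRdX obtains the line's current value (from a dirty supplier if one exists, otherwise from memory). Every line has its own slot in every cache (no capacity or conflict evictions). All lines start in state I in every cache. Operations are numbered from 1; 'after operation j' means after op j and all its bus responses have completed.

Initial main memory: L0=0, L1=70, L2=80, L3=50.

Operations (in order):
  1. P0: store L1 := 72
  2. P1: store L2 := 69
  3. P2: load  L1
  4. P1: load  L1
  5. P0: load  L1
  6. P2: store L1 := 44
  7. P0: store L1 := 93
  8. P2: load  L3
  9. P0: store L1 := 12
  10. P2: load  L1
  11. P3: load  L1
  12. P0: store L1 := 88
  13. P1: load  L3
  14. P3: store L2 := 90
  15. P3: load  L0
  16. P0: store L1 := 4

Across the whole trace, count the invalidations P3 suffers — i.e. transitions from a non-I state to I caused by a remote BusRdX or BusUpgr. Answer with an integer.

invalidations = 1

step 1: P0: store L1 := 72  ⟶  MIII  (L1)  txn=BusRdX  M[L1]=70
step 2: P1: store L2 := 69  ⟶  IMII  (L2)  txn=BusRdX  M[L2]=80
step 3: P2: load  L1  ⟶  SISI  (L1)  txn=BusRd+Flush  M[L1]=72
step 4: P1: load  L1  ⟶  SSSI  (L1)  txn=BusRd  M[L1]=72
step 5: P0: load  L1  ⟶  SSSI  (L1)  txn=∅  M[L1]=72
step 6: P2: store L1 := 44  ⟶  IIMI  (L1)  txn=BusRdX  M[L1]=72
step 7: P0: store L1 := 93  ⟶  MIII  (L1)  txn=BusRdX+Flush  M[L1]=44
step 8: P2: load  L3  ⟶  IISI  (L3)  txn=BusRd  M[L3]=50
step 9: P0: store L1 := 12  ⟶  MIII  (L1)  txn=∅  M[L1]=44
step 10: P2: load  L1  ⟶  SISI  (L1)  txn=BusRd+Flush  M[L1]=12
step 11: P3: load  L1  ⟶  SISS  (L1)  txn=BusRd  M[L1]=12
step 12: P0: store L1 := 88  ⟶  MIII  (L1)  txn=BusRdX  M[L1]=12
step 13: P1: load  L3  ⟶  ISSI  (L3)  txn=BusRd  M[L3]=50
step 14: P3: store L2 := 90  ⟶  IIIM  (L2)  txn=BusRdX+Flush  M[L2]=69
step 15: P3: load  L0  ⟶  IIIS  (L0)  txn=BusRd  M[L0]=0
step 16: P0: store L1 := 4  ⟶  MIII  (L1)  txn=∅  M[L1]=12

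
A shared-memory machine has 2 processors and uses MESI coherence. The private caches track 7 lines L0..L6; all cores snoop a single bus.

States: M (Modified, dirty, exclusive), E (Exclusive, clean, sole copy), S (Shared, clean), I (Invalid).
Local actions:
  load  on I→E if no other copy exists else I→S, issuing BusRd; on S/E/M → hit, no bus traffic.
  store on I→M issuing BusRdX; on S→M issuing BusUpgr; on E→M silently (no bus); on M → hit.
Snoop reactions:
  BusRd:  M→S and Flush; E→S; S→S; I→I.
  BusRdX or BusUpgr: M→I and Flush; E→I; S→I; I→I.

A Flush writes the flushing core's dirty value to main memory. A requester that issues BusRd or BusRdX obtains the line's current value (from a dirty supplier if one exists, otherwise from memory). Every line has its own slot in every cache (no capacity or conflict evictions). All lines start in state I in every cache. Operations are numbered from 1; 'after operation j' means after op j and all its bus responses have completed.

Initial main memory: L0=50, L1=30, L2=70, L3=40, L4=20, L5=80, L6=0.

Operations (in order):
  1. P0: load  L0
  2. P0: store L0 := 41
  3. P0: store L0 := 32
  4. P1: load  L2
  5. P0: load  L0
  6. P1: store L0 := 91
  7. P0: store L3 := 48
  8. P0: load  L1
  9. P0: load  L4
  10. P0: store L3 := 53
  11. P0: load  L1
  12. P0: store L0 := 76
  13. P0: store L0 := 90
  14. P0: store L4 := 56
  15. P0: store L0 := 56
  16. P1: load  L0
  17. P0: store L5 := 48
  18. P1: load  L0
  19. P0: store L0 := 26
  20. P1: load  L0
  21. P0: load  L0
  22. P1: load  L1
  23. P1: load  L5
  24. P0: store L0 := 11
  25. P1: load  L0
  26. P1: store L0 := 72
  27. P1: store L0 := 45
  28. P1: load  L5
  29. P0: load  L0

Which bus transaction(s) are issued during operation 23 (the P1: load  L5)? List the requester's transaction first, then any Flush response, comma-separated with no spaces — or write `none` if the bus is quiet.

step 1: P0: load  L0  ⟶  EI  (L0)  txn=BusRd  M[L0]=50
step 2: P0: store L0 := 41  ⟶  MI  (L0)  txn=∅  M[L0]=50
step 3: P0: store L0 := 32  ⟶  MI  (L0)  txn=∅  M[L0]=50
step 4: P1: load  L2  ⟶  IE  (L2)  txn=BusRd  M[L2]=70
step 5: P0: load  L0  ⟶  MI  (L0)  txn=∅  M[L0]=50
step 6: P1: store L0 := 91  ⟶  IM  (L0)  txn=BusRdX+Flush  M[L0]=32
step 7: P0: store L3 := 48  ⟶  MI  (L3)  txn=BusRdX  M[L3]=40
step 8: P0: load  L1  ⟶  EI  (L1)  txn=BusRd  M[L1]=30
step 9: P0: load  L4  ⟶  EI  (L4)  txn=BusRd  M[L4]=20
step 10: P0: store L3 := 53  ⟶  MI  (L3)  txn=∅  M[L3]=40
step 11: P0: load  L1  ⟶  EI  (L1)  txn=∅  M[L1]=30
step 12: P0: store L0 := 76  ⟶  MI  (L0)  txn=BusRdX+Flush  M[L0]=91
step 13: P0: store L0 := 90  ⟶  MI  (L0)  txn=∅  M[L0]=91
step 14: P0: store L4 := 56  ⟶  MI  (L4)  txn=∅  M[L4]=20
step 15: P0: store L0 := 56  ⟶  MI  (L0)  txn=∅  M[L0]=91
step 16: P1: load  L0  ⟶  SS  (L0)  txn=BusRd+Flush  M[L0]=56
step 17: P0: store L5 := 48  ⟶  MI  (L5)  txn=BusRdX  M[L5]=80
step 18: P1: load  L0  ⟶  SS  (L0)  txn=∅  M[L0]=56
step 19: P0: store L0 := 26  ⟶  MI  (L0)  txn=BusUpgr  M[L0]=56
step 20: P1: load  L0  ⟶  SS  (L0)  txn=BusRd+Flush  M[L0]=26
step 21: P0: load  L0  ⟶  SS  (L0)  txn=∅  M[L0]=26
step 22: P1: load  L1  ⟶  SS  (L1)  txn=BusRd  M[L1]=30
step 23: P1: load  L5  ⟶  SS  (L5)  txn=BusRd+Flush  M[L5]=48
step 24: P0: store L0 := 11  ⟶  MI  (L0)  txn=BusUpgr  M[L0]=26
step 25: P1: load  L0  ⟶  SS  (L0)  txn=BusRd+Flush  M[L0]=11
step 26: P1: store L0 := 72  ⟶  IM  (L0)  txn=BusUpgr  M[L0]=11
step 27: P1: store L0 := 45  ⟶  IM  (L0)  txn=∅  M[L0]=11
step 28: P1: load  L5  ⟶  SS  (L5)  txn=∅  M[L5]=48
step 29: P0: load  L0  ⟶  SS  (L0)  txn=BusRd+Flush  M[L0]=45

bus = BusRd,Flush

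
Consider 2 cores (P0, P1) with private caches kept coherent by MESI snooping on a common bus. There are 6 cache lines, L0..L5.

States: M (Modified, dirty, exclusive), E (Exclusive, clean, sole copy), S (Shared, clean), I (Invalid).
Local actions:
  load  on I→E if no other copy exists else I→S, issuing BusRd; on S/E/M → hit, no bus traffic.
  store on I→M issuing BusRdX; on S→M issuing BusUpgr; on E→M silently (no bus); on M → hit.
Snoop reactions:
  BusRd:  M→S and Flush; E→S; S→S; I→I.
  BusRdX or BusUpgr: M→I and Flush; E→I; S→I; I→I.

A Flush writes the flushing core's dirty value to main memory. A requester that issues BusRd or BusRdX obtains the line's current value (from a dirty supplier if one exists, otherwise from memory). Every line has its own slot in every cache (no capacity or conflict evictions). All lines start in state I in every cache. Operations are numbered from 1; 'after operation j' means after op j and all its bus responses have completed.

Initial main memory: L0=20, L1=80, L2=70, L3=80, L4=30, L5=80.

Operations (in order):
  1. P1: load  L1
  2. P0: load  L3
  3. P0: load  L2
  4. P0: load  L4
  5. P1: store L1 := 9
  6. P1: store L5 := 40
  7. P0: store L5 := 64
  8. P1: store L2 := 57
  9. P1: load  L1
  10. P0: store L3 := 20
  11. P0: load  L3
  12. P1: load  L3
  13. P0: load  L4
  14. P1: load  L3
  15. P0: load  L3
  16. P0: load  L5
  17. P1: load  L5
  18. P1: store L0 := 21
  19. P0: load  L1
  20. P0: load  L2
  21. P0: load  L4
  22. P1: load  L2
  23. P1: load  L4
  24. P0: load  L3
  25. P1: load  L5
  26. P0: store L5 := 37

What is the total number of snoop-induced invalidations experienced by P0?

[1] P1: load  L1 | P0:I, P1:E(80) | bus: BusRd
[2] P0: load  L3 | P0:E(80), P1:I | bus: BusRd
[3] P0: load  L2 | P0:E(70), P1:I | bus: BusRd
[4] P0: load  L4 | P0:E(30), P1:I | bus: BusRd
[5] P1: store L1 := 9 | P0:I, P1:M(9) | bus: none
[6] P1: store L5 := 40 | P0:I, P1:M(40) | bus: BusRdX
[7] P0: store L5 := 64 | P0:M(64), P1:I | bus: BusRdX,Flush
[8] P1: store L2 := 57 | P0:I, P1:M(57) | bus: BusRdX
[9] P1: load  L1 | P0:I, P1:M(9) | bus: none
[10] P0: store L3 := 20 | P0:M(20), P1:I | bus: none
[11] P0: load  L3 | P0:M(20), P1:I | bus: none
[12] P1: load  L3 | P0:S(20), P1:S(20) | bus: BusRd,Flush
[13] P0: load  L4 | P0:E(30), P1:I | bus: none
[14] P1: load  L3 | P0:S(20), P1:S(20) | bus: none
[15] P0: load  L3 | P0:S(20), P1:S(20) | bus: none
[16] P0: load  L5 | P0:M(64), P1:I | bus: none
[17] P1: load  L5 | P0:S(64), P1:S(64) | bus: BusRd,Flush
[18] P1: store L0 := 21 | P0:I, P1:M(21) | bus: BusRdX
[19] P0: load  L1 | P0:S(9), P1:S(9) | bus: BusRd,Flush
[20] P0: load  L2 | P0:S(57), P1:S(57) | bus: BusRd,Flush
[21] P0: load  L4 | P0:E(30), P1:I | bus: none
[22] P1: load  L2 | P0:S(57), P1:S(57) | bus: none
[23] P1: load  L4 | P0:S(30), P1:S(30) | bus: BusRd
[24] P0: load  L3 | P0:S(20), P1:S(20) | bus: none
[25] P1: load  L5 | P0:S(64), P1:S(64) | bus: none
[26] P0: store L5 := 37 | P0:M(37), P1:I | bus: BusUpgr

invalidations = 1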